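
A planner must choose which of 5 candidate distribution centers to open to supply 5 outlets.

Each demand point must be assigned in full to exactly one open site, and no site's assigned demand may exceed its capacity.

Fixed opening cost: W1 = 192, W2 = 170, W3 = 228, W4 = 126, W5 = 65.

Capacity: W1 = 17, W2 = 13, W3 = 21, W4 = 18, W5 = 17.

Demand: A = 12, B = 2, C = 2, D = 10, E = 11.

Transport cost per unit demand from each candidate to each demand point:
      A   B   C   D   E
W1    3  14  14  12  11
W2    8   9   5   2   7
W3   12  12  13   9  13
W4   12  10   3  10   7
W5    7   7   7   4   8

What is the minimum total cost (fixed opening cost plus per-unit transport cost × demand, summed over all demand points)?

556

Open {W1, W4, W5}; cheapest assignment that respects the capacities:
  W1 (cap 17, load 12): A — cost 12×3 = 36
  W4 (cap 18, load 13): C, E — cost 2×3 + 11×7 = 83
  W5 (cap 17, load 12): B, D — cost 2×7 + 10×4 = 54
  Shipping 173, fixed 383 → total 556.
  Any other capacity-feasible assignment to {W1, W4, W5} ships for at least 173.
Compare {W2, W4, W5}: its best feasible assignment gives total 562.
Compare {W1, W2, W5}: its best feasible assignment gives total 595.
Every other set of open sites that can feasibly serve all demand totals ≥ 562 even under its best assignment. Minimum: 556.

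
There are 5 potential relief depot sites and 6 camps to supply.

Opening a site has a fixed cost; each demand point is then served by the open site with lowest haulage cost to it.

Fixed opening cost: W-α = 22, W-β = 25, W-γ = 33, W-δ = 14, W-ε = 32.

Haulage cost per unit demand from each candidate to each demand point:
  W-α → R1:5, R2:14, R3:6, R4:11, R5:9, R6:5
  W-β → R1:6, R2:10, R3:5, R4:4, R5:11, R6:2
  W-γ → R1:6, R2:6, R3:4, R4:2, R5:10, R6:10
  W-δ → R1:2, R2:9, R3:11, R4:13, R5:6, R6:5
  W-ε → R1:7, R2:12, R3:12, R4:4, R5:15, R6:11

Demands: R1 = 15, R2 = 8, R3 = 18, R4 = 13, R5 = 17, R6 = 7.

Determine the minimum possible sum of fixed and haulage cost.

Open {W-γ, W-δ}: assign each demand point to its cheapest open site.
  R1→W-δ 15×2=30, R2→W-γ 8×6=48, R3→W-γ 18×4=72, R4→W-γ 13×2=26, R5→W-δ 17×6=102, R6→W-δ 7×5=35
  haulage cost 313, fixed 47 → total 360.
Compare {W-β, W-γ, W-δ}: haulage cost 292 + fixed 72 = 364.
Compare {W-α, W-γ, W-δ}: haulage cost 313 + fixed 69 = 382.
Compare {W-α, W-β, W-γ, W-δ}: haulage cost 292 + fixed 94 = 386.
All other subsets cost ≥ 364. Minimum total cost: 360.

360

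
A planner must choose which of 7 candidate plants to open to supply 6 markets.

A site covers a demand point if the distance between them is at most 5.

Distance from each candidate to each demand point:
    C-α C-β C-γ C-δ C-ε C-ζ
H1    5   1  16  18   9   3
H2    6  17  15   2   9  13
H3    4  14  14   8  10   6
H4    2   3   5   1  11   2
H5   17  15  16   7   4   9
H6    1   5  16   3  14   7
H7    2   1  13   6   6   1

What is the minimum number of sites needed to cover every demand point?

Coverage sets (demand points within 5 of each site):
  H1: {C-α, C-β, C-ζ}
  H2: {C-δ}
  H3: {C-α}
  H4: {C-α, C-β, C-γ, C-δ, C-ζ}
  H5: {C-ε}
  H6: {C-α, C-β, C-δ}
  H7: {C-α, C-β, C-ζ}
No single site covers all 6 demand points.
But {H4, H5} covers everything, so the minimum is 2.

2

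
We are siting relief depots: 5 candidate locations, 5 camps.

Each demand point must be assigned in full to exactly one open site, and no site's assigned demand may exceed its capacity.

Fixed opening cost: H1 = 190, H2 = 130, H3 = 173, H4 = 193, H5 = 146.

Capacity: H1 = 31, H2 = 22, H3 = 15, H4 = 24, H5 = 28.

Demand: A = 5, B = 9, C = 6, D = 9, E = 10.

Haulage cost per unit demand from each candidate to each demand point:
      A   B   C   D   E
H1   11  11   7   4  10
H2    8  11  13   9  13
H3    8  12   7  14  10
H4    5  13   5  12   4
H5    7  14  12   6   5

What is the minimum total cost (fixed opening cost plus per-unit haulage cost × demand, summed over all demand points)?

591

Open {H2, H5}; cheapest assignment that respects the capacities:
  H2 (cap 22, load 14): A, B — cost 5×8 + 9×11 = 139
  H5 (cap 28, load 25): C, D, E — cost 6×12 + 9×6 + 10×5 = 176
  Shipping 315, fixed 276 → total 591.
  Any other capacity-feasible assignment to {H2, H5} ships for at least 315.
Compare {H1, H5}: its best feasible assignment gives total 598.
Compare {H2, H4}: its best feasible assignment gives total 598.
Every other set of open sites that can feasibly serve all demand totals ≥ 598 even under its best assignment. Minimum: 591.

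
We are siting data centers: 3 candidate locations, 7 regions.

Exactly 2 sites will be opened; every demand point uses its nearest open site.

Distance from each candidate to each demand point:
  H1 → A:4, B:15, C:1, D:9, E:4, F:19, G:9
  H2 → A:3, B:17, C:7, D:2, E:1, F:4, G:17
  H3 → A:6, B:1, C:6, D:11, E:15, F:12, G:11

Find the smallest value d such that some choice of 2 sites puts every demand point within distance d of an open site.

11

Open {H2, H3}.
  Farthest demand point is G at distance 11 (to H3); all others are ≤ 11.
With {H1, H3} the worst case is 12.
With {H1, H2} the worst case is 15.
No size-2 selection achieves below 11.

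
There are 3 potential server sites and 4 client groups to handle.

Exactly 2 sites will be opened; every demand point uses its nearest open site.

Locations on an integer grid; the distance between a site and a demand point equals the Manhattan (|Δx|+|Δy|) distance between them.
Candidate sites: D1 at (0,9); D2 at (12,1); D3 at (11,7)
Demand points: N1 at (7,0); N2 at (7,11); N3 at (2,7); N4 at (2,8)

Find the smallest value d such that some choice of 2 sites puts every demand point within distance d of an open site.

Open {D1, D2}.
  Farthest demand point is N2 at distance 9 (to D1); all others are ≤ 9.
With {D2, D3} the worst case is 10.
With {D1, D3} the worst case is 11.
No size-2 selection achieves below 9.

9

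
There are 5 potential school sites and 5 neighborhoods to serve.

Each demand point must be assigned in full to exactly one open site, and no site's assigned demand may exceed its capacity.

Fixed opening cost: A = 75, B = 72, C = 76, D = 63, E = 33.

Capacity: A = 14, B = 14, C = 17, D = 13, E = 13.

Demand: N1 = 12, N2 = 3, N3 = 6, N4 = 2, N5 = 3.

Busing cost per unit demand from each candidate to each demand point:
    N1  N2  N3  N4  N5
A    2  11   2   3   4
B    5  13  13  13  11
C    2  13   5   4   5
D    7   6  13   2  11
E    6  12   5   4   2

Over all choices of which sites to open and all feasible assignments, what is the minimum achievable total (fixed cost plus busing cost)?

Open {A, E}; cheapest assignment that respects the capacities:
  A (cap 14, load 14): N1, N4 — cost 12×2 + 2×3 = 30
  E (cap 13, load 12): N2, N3, N5 — cost 3×12 + 6×5 + 3×2 = 72
  Shipping 102, fixed 108 → total 210.
  Any other capacity-feasible assignment to {A, E} ships for at least 102.
Compare {C, E}: its best feasible assignment gives total 213.
Compare {A, C}: its best feasible assignment gives total 238.
Every other set of open sites that can feasibly serve all demand totals ≥ 213 even under its best assignment. Minimum: 210.

210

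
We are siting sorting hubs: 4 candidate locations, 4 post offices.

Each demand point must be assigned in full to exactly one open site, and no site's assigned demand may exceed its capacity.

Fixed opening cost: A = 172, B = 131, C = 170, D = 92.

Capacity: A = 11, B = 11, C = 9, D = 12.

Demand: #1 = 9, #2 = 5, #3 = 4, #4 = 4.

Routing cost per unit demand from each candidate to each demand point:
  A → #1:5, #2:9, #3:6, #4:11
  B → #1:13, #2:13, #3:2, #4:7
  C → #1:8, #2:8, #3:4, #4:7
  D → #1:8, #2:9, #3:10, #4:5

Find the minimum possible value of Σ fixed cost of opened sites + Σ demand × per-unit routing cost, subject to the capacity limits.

Open {A, B, D}; cheapest assignment that respects the capacities:
  A (cap 11, load 9): #1 — cost 9×5 = 45
  B (cap 11, load 4): #3 — cost 4×2 = 8
  D (cap 12, load 9): #2, #4 — cost 5×9 + 4×5 = 65
  Shipping 118, fixed 395 → total 513.
  Any other capacity-feasible assignment to {A, B, D} ships for at least 118.
Compare {B, C, D}: its best feasible assignment gives total 538.
Compare {A, C, D}: its best feasible assignment gives total 555.
Every other set of open sites that can feasibly serve all demand totals ≥ 538 even under its best assignment. Minimum: 513.

513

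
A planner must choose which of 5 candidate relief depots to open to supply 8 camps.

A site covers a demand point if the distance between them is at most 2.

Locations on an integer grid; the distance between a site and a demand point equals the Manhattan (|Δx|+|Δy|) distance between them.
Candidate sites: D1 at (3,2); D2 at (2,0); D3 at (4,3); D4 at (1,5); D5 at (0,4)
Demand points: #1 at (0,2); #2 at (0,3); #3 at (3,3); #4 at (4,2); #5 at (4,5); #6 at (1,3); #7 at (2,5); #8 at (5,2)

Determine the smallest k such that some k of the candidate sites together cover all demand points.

3

Coverage sets (demand points within 2 of each site):
  D1: {#3, #4, #8}
  D2: {}
  D3: {#3, #4, #5, #8}
  D4: {#6, #7}
  D5: {#1, #2, #6}
No 2 sites suffice: every size-2 union leaves at least one demand point uncovered.
But {D3, D4, D5} covers everything, so the minimum is 3.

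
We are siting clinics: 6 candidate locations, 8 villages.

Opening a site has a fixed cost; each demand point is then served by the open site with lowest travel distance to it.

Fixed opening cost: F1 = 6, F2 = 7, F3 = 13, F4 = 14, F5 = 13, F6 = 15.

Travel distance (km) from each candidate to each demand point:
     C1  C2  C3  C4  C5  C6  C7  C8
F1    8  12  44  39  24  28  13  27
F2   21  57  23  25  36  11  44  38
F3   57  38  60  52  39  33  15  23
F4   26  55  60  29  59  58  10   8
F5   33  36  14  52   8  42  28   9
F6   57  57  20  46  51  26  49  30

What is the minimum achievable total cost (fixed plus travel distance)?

Open {F1, F2, F5}: assign each demand point to its cheapest open site.
  C1→F1 8, C2→F1 12, C3→F5 14, C4→F2 25, C5→F5 8, C6→F2 11, C7→F1 13, C8→F5 9
  travel distance 100, fixed 26 → total 126.
Compare {F1, F2, F4, F5}: travel distance 96 + fixed 40 = 136.
Compare {F1, F2, F3, F5}: travel distance 100 + fixed 39 = 139.
Compare {F1, F2, F5, F6}: travel distance 100 + fixed 41 = 141.
All other subsets cost ≥ 136. Minimum total cost: 126.

126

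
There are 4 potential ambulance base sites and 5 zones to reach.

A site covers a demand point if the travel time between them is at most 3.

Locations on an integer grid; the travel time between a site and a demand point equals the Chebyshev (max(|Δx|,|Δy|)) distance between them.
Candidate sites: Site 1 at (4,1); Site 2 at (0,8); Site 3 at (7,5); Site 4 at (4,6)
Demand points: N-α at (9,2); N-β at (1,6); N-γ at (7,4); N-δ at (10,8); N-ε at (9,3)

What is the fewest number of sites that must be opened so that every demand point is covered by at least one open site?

2

Coverage sets (demand points within 3 of each site):
  Site 1: {N-γ}
  Site 2: {N-β}
  Site 3: {N-α, N-γ, N-δ, N-ε}
  Site 4: {N-β, N-γ}
No single site covers all 5 demand points.
But {Site 2, Site 3} covers everything, so the minimum is 2.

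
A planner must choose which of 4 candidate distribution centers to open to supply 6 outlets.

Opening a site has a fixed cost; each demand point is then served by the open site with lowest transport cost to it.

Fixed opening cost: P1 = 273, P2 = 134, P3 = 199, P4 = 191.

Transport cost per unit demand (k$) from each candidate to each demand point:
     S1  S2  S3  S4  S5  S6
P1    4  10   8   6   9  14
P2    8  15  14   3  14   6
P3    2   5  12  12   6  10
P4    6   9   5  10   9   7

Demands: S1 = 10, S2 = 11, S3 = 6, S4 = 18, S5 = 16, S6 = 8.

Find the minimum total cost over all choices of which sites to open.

678

Open {P2, P3}: assign each demand point to its cheapest open site.
  S1→P3 10×2=20, S2→P3 11×5=55, S3→P3 6×12=72, S4→P2 18×3=54, S5→P3 16×6=96, S6→P2 8×6=48
  transport cost 345, fixed 333 → total 678.
Compare {P3}: transport cost 539 + fixed 199 = 738.
Compare {P4}: transport cost 569 + fixed 191 = 760.
Compare {P2, P4}: transport cost 435 + fixed 325 = 760.
All other subsets cost ≥ 738. Minimum total cost: 678.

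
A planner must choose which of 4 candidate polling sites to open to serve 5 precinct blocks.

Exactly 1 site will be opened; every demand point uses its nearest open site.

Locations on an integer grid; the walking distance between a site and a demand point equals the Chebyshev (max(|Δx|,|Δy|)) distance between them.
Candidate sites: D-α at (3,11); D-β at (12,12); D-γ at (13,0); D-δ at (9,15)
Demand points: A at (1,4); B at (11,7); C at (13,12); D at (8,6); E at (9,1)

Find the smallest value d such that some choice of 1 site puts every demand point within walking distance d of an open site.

Open {D-α}.
  Farthest demand point is C at walking distance 10 (to D-α); all others are ≤ 10.
With {D-β} the worst case is 11.
With {D-γ} the worst case is 12.
No size-1 selection achieves below 10.

10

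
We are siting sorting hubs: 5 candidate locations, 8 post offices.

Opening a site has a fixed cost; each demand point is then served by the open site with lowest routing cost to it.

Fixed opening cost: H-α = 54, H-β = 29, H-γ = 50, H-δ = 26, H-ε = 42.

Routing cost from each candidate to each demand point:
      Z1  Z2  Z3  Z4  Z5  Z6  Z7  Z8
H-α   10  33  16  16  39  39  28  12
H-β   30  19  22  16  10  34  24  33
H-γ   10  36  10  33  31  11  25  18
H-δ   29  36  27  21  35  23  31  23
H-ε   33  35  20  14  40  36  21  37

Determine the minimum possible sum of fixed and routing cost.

197

Open {H-β, H-γ}: assign each demand point to its cheapest open site.
  Z1→H-γ 10, Z2→H-β 19, Z3→H-γ 10, Z4→H-β 16, Z5→H-β 10, Z6→H-γ 11, Z7→H-β 24, Z8→H-γ 18
  routing cost 118, fixed 79 → total 197.
Compare {H-β}: routing cost 188 + fixed 29 = 217.
Compare {H-β, H-δ}: routing cost 166 + fixed 55 = 221.
Compare {H-β, H-γ, H-δ}: routing cost 118 + fixed 105 = 223.
All other subsets cost ≥ 217. Minimum total cost: 197.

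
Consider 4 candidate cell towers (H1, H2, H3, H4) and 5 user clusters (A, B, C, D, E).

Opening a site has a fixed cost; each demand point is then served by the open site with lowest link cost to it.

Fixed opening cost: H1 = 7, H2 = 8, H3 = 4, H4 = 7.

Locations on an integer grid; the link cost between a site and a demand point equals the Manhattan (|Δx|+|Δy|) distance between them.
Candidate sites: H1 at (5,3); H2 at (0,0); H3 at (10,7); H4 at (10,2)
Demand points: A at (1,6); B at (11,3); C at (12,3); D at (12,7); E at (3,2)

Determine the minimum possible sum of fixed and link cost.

Open {H1, H3}: assign each demand point to its cheapest open site.
  A→H1 7, B→H3 5, C→H3 6, D→H3 2, E→H1 3
  link cost 23, fixed 11 → total 34.
Compare {H3, H4}: link cost 24 + fixed 11 = 35.
Compare {H1, H3, H4}: link cost 17 + fixed 18 = 35.
Compare {H1, H4}: link cost 22 + fixed 14 = 36.
All other subsets cost ≥ 35. Minimum total cost: 34.

34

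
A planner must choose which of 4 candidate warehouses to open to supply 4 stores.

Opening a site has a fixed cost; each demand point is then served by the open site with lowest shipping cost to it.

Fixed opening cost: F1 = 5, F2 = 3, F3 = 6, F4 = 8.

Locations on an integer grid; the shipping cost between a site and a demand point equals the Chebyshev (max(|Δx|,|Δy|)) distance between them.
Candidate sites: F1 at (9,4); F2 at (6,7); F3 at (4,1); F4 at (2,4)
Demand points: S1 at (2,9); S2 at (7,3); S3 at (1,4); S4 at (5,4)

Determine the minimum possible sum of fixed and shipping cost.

19

Open {F2}: assign each demand point to its cheapest open site.
  S1→F2 4, S2→F2 4, S3→F2 5, S4→F2 3
  shipping cost 16, fixed 3 → total 19.
Compare {F4}: shipping cost 14 + fixed 8 = 22.
Compare {F1, F2}: shipping cost 14 + fixed 8 = 22.
Compare {F2, F3}: shipping cost 13 + fixed 9 = 22.
All other subsets cost ≥ 22. Minimum total cost: 19.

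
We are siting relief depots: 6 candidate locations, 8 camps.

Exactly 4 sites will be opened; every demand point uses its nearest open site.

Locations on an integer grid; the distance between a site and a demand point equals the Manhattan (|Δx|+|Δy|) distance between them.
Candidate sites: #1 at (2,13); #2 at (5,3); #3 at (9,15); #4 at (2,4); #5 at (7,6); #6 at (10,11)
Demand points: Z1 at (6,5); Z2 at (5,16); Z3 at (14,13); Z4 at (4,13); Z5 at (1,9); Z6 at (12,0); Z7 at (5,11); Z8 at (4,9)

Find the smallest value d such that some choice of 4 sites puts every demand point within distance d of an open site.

10

Open {#1, #2, #3, #4}.
  Farthest demand point is Z6 at distance 10 (to #2); all others are ≤ 10.
With {#1, #2, #3, #5} the worst case is 10.
With {#1, #2, #3, #6} the worst case is 10.
No size-4 selection achieves below 10.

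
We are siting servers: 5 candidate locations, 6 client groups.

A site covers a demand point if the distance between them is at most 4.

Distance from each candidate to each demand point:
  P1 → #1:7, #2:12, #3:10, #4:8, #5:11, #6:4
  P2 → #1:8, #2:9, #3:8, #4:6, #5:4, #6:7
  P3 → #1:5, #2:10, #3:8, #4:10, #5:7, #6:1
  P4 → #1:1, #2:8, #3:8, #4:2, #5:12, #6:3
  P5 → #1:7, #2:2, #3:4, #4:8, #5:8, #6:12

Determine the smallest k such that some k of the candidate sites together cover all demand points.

Coverage sets (demand points within 4 of each site):
  P1: {#6}
  P2: {#5}
  P3: {#6}
  P4: {#1, #4, #6}
  P5: {#2, #3}
No 2 sites suffice: every size-2 union leaves at least one demand point uncovered.
But {P2, P4, P5} covers everything, so the minimum is 3.

3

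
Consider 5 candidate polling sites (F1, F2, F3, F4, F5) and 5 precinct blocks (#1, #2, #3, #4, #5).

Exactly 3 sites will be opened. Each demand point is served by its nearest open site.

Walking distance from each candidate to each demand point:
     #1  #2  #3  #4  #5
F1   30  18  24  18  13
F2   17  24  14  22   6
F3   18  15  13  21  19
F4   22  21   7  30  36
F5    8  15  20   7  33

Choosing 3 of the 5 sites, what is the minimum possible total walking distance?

Open {F2, F4, F5}.
  #1→F5 8, #2→F5 15, #3→F4 7, #4→F5 7, #5→F2 6  ⇒ total 43.
Compare {F2, F3, F5}: total 49.
Compare {F1, F2, F5}: total 50.
No size-3 selection does better; minimum is 43.

43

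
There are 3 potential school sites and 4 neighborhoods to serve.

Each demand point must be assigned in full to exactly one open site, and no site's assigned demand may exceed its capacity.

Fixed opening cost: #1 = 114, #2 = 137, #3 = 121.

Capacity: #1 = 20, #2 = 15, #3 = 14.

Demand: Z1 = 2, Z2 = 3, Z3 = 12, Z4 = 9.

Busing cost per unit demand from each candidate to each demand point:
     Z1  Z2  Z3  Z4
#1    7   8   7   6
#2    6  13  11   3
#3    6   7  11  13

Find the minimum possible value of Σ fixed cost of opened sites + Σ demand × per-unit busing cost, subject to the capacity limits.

398

Open {#1, #2}; cheapest assignment that respects the capacities:
  #1 (cap 20, load 15): Z2, Z3 — cost 3×8 + 12×7 = 108
  #2 (cap 15, load 11): Z1, Z4 — cost 2×6 + 9×3 = 39
  Shipping 147, fixed 251 → total 398.
  Any other capacity-feasible assignment to {#1, #2} ships for at least 147.
Compare {#1, #3}: its best feasible assignment gives total 457.
Compare {#2, #3}: its best feasible assignment gives total 468.
Every other set of open sites that can feasibly serve all demand totals ≥ 457 even under its best assignment. Minimum: 398.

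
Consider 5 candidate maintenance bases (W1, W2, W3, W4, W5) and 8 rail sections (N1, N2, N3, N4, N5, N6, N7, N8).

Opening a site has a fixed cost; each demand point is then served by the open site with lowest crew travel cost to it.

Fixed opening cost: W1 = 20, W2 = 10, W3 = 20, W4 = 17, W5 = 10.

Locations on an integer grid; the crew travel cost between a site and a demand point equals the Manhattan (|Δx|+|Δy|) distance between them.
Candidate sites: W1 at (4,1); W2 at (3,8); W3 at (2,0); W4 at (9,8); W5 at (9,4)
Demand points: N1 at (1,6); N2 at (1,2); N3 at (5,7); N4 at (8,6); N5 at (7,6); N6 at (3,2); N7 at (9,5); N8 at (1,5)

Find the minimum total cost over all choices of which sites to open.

54

Open {W2, W5}: assign each demand point to its cheapest open site.
  N1→W2 4, N2→W2 8, N3→W2 3, N4→W5 3, N5→W5 4, N6→W2 6, N7→W5 1, N8→W2 5
  crew travel cost 34, fixed 20 → total 54.
Compare {W2}: crew travel cost 48 + fixed 10 = 58.
Compare {W5}: crew travel cost 52 + fixed 10 = 62.
Compare {W2, W4}: crew travel cost 36 + fixed 27 = 63.
All other subsets cost ≥ 58. Minimum total cost: 54.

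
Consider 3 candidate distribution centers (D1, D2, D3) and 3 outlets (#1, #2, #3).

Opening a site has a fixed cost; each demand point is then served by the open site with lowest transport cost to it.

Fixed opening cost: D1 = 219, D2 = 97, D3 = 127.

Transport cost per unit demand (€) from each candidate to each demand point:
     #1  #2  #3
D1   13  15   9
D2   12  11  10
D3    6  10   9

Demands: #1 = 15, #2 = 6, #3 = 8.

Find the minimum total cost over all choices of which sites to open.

349

Open {D3}: assign each demand point to its cheapest open site.
  #1→D3 15×6=90, #2→D3 6×10=60, #3→D3 8×9=72
  transport cost 222, fixed 127 → total 349.
Compare {D2}: transport cost 326 + fixed 97 = 423.
Compare {D2, D3}: transport cost 222 + fixed 224 = 446.
Compare {D1, D3}: transport cost 222 + fixed 346 = 568.
All other subsets cost ≥ 423. Minimum total cost: 349.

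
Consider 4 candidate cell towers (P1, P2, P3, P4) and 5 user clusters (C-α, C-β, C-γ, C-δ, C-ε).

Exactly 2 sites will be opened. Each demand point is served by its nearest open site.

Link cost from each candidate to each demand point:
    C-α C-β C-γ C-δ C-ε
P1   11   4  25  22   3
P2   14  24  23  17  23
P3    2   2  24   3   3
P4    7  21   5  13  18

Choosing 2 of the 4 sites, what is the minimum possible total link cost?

15

Open {P3, P4}.
  C-α→P3 2, C-β→P3 2, C-γ→P4 5, C-δ→P3 3, C-ε→P3 3  ⇒ total 15.
Compare {P1, P4}: total 32.
Compare {P2, P3}: total 33.
No size-2 selection does better; minimum is 15.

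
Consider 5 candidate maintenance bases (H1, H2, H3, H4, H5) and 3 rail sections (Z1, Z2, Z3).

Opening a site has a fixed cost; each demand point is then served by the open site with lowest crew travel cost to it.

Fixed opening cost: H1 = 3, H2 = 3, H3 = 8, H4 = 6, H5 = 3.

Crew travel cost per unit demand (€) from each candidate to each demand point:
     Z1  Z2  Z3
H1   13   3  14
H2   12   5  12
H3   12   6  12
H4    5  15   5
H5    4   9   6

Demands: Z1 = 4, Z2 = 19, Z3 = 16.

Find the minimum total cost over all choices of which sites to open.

Open {H1, H4, H5}: assign each demand point to its cheapest open site.
  Z1→H5 4×4=16, Z2→H1 19×3=57, Z3→H4 16×5=80
  crew travel cost 153, fixed 12 → total 165.
Compare {H1, H4}: crew travel cost 157 + fixed 9 = 166.
Compare {H1, H2, H4, H5}: crew travel cost 153 + fixed 15 = 168.
Compare {H1, H2, H4}: crew travel cost 157 + fixed 12 = 169.
All other subsets cost ≥ 166. Minimum total cost: 165.

165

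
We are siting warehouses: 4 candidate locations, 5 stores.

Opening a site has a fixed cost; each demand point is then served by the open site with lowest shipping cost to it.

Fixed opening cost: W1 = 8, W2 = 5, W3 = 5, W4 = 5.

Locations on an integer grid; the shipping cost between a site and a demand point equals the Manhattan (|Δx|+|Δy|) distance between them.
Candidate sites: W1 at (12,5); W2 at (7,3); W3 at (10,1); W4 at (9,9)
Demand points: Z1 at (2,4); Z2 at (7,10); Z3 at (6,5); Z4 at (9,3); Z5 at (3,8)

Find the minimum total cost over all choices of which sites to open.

31

Open {W2, W4}: assign each demand point to its cheapest open site.
  Z1→W2 6, Z2→W4 3, Z3→W2 3, Z4→W2 2, Z5→W4 7
  shipping cost 21, fixed 10 → total 31.
Compare {W2}: shipping cost 27 + fixed 5 = 32.
Compare {W2, W3, W4}: shipping cost 21 + fixed 15 = 36.
Compare {W2, W3}: shipping cost 27 + fixed 10 = 37.
All other subsets cost ≥ 32. Minimum total cost: 31.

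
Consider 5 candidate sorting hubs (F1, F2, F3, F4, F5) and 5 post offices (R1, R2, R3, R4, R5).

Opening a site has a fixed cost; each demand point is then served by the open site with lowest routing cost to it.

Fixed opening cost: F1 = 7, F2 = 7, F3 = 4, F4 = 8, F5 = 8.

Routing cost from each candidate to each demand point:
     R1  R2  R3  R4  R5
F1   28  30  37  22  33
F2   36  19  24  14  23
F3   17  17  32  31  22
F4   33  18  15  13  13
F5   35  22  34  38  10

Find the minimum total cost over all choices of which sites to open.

87

Open {F3, F4}: assign each demand point to its cheapest open site.
  R1→F3 17, R2→F3 17, R3→F4 15, R4→F4 13, R5→F4 13
  routing cost 75, fixed 12 → total 87.
Compare {F3, F4, F5}: routing cost 72 + fixed 20 = 92.
Compare {F1, F3, F4}: routing cost 75 + fixed 19 = 94.
Compare {F2, F3, F4}: routing cost 75 + fixed 19 = 94.
All other subsets cost ≥ 92. Minimum total cost: 87.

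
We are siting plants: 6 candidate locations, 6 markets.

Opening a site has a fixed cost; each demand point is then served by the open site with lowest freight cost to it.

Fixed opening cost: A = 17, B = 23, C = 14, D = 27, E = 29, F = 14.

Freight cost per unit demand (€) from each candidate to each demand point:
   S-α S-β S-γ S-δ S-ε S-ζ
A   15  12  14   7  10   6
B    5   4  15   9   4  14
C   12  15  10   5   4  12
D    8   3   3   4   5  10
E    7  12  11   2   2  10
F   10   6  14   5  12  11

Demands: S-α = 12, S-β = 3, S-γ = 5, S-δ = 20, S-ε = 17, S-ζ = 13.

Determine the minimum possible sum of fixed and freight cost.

332

Open {A, B, D, E}: assign each demand point to its cheapest open site.
  S-α→B 12×5=60, S-β→D 3×3=9, S-γ→D 5×3=15, S-δ→E 20×2=40, S-ε→E 17×2=34, S-ζ→A 13×6=78
  freight cost 236, fixed 96 → total 332.
Compare {A, D, E}: freight cost 260 + fixed 73 = 333.
Compare {A, B, C, D, E}: freight cost 236 + fixed 110 = 346.
Compare {A, B, D, E, F}: freight cost 236 + fixed 110 = 346.
All other subsets cost ≥ 333. Minimum total cost: 332.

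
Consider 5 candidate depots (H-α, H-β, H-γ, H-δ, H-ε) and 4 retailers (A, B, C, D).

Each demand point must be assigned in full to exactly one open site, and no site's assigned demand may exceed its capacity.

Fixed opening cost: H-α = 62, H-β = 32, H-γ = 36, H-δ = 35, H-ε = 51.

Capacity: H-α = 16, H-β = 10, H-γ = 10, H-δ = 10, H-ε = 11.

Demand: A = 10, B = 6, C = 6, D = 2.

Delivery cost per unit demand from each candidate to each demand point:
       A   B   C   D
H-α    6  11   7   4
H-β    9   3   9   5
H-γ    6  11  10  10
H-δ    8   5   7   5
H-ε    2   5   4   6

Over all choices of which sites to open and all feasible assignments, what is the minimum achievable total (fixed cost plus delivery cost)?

Open {H-β, H-δ, H-ε}; cheapest assignment that respects the capacities:
  H-β (cap 10, load 8): B, D — cost 6×3 + 2×5 = 28
  H-δ (cap 10, load 6): C — cost 6×7 = 42
  H-ε (cap 11, load 10): A — cost 10×2 = 20
  Shipping 90, fixed 118 → total 208.
  Any other capacity-feasible assignment to {H-β, H-δ, H-ε} ships for at least 90.
Compare {H-α, H-β}: its best feasible assignment gives total 224.
Compare {H-β, H-γ, H-ε}: its best feasible assignment gives total 227.
Every other set of open sites that can feasibly serve all demand totals ≥ 224 even under its best assignment. Minimum: 208.

208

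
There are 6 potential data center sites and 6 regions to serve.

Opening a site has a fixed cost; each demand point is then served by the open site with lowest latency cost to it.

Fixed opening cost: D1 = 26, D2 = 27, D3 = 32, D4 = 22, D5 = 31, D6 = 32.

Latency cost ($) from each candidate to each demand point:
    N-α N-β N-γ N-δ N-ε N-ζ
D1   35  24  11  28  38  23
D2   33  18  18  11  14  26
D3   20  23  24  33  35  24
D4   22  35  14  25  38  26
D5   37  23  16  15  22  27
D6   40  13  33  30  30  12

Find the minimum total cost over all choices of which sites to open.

Open {D2}: assign each demand point to its cheapest open site.
  N-α→D2 33, N-β→D2 18, N-γ→D2 18, N-δ→D2 11, N-ε→D2 14, N-ζ→D2 26
  latency cost 120, fixed 27 → total 147.
Compare {D2, D4}: latency cost 105 + fixed 49 = 154.
Compare {D2, D6}: latency cost 101 + fixed 59 = 160.
Compare {D1, D2}: latency cost 110 + fixed 53 = 163.
All other subsets cost ≥ 154. Minimum total cost: 147.

147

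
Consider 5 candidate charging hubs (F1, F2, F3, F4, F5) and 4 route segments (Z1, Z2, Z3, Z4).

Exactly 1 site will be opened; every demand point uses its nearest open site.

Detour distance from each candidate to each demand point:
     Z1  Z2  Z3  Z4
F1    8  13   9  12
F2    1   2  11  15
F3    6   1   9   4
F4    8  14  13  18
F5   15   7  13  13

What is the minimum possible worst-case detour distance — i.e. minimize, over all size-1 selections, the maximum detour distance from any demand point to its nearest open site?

9

Open {F3}.
  Farthest demand point is Z3 at detour distance 9 (to F3); all others are ≤ 9.
With {F1} the worst case is 13.
With {F2} the worst case is 15.
No size-1 selection achieves below 9.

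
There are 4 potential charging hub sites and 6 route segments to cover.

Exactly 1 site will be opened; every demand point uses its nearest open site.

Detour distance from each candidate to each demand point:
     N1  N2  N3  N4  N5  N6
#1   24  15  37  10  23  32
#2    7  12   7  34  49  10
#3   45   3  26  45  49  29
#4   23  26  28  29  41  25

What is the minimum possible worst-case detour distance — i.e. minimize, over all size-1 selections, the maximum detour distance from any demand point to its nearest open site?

37

Open {#1}.
  Farthest demand point is N3 at detour distance 37 (to #1); all others are ≤ 37.
With {#4} the worst case is 41.
With {#2} the worst case is 49.
No size-1 selection achieves below 37.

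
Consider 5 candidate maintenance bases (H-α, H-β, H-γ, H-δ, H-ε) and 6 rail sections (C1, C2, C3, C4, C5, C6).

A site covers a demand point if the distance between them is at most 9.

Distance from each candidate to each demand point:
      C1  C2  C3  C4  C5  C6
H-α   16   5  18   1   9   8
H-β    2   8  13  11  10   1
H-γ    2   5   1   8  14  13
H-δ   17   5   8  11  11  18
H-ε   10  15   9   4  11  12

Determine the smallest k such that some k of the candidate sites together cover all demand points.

Coverage sets (demand points within 9 of each site):
  H-α: {C2, C4, C5, C6}
  H-β: {C1, C2, C6}
  H-γ: {C1, C2, C3, C4}
  H-δ: {C2, C3}
  H-ε: {C3, C4}
No single site covers all 6 demand points.
But {H-α, H-γ} covers everything, so the minimum is 2.

2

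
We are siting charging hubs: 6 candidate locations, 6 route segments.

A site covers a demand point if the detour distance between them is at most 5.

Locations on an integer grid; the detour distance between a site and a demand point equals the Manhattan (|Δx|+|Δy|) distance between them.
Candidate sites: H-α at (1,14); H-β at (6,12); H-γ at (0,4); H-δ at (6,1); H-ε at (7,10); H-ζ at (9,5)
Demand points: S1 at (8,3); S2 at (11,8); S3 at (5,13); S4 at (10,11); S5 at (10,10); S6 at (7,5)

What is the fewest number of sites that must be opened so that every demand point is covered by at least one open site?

Coverage sets (demand points within 5 of each site):
  H-α: {S3}
  H-β: {S3, S4}
  H-γ: {}
  H-δ: {S1, S6}
  H-ε: {S3, S4, S5, S6}
  H-ζ: {S1, S2, S6}
No single site covers all 6 demand points.
But {H-ε, H-ζ} covers everything, so the minimum is 2.

2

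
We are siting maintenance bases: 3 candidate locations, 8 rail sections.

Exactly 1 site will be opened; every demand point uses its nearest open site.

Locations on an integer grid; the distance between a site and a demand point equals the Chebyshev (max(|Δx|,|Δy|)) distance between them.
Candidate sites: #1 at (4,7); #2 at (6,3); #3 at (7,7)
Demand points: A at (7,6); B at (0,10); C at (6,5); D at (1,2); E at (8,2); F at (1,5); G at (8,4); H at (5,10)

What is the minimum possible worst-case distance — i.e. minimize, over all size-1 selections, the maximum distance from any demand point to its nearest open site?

Open {#1}.
  Farthest demand point is D at distance 5 (to #1); all others are ≤ 5.
With {#2} the worst case is 7.
With {#3} the worst case is 7.
No size-1 selection achieves below 5.

5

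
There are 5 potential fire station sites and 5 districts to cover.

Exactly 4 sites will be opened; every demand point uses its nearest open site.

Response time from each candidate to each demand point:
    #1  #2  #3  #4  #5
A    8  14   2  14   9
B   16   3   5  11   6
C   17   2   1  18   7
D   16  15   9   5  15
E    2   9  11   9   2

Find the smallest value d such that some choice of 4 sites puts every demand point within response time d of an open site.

5

Open {A, B, D, E}.
  Farthest demand point is #4 at response time 5 (to D); all others are ≤ 5.
With {A, C, D, E} the worst case is 5.
With {B, C, D, E} the worst case is 5.
No size-4 selection achieves below 5.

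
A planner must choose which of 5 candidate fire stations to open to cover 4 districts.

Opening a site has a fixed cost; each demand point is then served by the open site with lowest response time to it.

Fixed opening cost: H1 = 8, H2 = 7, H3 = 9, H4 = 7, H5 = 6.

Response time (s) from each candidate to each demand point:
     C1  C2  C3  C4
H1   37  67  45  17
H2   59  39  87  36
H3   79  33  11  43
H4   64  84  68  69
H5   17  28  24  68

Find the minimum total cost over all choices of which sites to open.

96

Open {H1, H3, H5}: assign each demand point to its cheapest open site.
  C1→H5 17, C2→H5 28, C3→H3 11, C4→H1 17
  response time 73, fixed 23 → total 96.
Compare {H1, H5}: response time 86 + fixed 14 = 100.
Compare {H1, H2, H3, H5}: response time 73 + fixed 30 = 103.
Compare {H1, H3, H4, H5}: response time 73 + fixed 30 = 103.
All other subsets cost ≥ 100. Minimum total cost: 96.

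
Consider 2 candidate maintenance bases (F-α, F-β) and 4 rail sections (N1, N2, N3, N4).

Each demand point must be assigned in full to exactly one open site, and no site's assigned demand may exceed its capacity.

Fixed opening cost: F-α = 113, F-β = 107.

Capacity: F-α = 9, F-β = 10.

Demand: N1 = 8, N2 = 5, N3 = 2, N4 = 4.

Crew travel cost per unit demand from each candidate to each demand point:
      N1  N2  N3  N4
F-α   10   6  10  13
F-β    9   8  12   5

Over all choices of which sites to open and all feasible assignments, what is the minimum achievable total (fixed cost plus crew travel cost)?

398

Open {F-α, F-β}; cheapest assignment that respects the capacities:
  F-α (cap 9, load 9): N2, N4 — cost 5×6 + 4×13 = 82
  F-β (cap 10, load 10): N1, N3 — cost 8×9 + 2×12 = 96
  Shipping 178, fixed 220 → total 398.
  Any other capacity-feasible assignment to {F-α, F-β} ships for at least 178.
Total demand is 19 and no other set of sites has combined capacity ≥ 19, so {F-α, F-β} is the only feasible choice of open sites. Minimum: 398.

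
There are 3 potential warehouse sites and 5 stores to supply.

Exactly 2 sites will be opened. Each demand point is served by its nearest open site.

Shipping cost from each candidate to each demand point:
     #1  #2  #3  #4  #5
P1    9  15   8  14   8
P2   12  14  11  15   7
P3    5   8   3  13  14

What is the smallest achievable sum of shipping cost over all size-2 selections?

36

Open {P2, P3}.
  #1→P3 5, #2→P3 8, #3→P3 3, #4→P3 13, #5→P2 7  ⇒ total 36.
Compare {P1, P3}: total 37.
Compare {P1, P2}: total 52.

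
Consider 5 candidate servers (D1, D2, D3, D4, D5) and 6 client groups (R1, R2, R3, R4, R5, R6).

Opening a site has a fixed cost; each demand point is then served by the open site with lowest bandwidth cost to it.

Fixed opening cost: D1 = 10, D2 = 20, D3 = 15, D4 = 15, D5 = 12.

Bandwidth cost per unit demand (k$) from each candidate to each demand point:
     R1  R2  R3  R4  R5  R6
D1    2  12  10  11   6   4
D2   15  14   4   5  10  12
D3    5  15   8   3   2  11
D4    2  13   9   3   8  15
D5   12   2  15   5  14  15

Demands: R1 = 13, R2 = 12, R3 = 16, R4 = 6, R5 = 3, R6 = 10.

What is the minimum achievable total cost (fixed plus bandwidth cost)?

235

Open {D1, D2, D3, D5}: assign each demand point to its cheapest open site.
  R1→D1 13×2=26, R2→D5 12×2=24, R3→D2 16×4=64, R4→D3 6×3=18, R5→D3 3×2=6, R6→D1 10×4=40
  bandwidth cost 178, fixed 57 → total 235.
Compare {D1, D2, D5}: bandwidth cost 202 + fixed 42 = 244.
Compare {D1, D2, D4, D5}: bandwidth cost 190 + fixed 57 = 247.
Compare {D1, D2, D3, D4, D5}: bandwidth cost 178 + fixed 72 = 250.
All other subsets cost ≥ 244. Minimum total cost: 235.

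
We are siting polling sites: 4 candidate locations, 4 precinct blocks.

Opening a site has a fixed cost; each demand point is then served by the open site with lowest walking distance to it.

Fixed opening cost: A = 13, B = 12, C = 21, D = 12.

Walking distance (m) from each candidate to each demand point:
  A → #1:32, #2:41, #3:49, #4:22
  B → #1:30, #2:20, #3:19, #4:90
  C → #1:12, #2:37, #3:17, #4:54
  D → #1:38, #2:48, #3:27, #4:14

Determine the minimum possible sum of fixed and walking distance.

107

Open {B, D}: assign each demand point to its cheapest open site.
  #1→B 30, #2→B 20, #3→B 19, #4→D 14
  walking distance 83, fixed 24 → total 107.
Compare {B, C, D}: walking distance 63 + fixed 45 = 108.
Compare {C, D}: walking distance 80 + fixed 33 = 113.
Compare {A, B}: walking distance 91 + fixed 25 = 116.
All other subsets cost ≥ 108. Minimum total cost: 107.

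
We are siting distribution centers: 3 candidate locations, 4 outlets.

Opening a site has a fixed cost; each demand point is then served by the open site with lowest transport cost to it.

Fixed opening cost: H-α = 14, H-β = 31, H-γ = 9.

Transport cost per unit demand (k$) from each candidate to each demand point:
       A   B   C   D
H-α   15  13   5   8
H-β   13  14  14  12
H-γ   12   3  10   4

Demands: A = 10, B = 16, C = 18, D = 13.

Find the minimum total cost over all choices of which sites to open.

Open {H-α, H-γ}: assign each demand point to its cheapest open site.
  A→H-γ 10×12=120, B→H-γ 16×3=48, C→H-α 18×5=90, D→H-γ 13×4=52
  transport cost 310, fixed 23 → total 333.
Compare {H-α, H-β, H-γ}: transport cost 310 + fixed 54 = 364.
Compare {H-γ}: transport cost 400 + fixed 9 = 409.
Compare {H-β, H-γ}: transport cost 400 + fixed 40 = 440.
All other subsets cost ≥ 364. Minimum total cost: 333.

333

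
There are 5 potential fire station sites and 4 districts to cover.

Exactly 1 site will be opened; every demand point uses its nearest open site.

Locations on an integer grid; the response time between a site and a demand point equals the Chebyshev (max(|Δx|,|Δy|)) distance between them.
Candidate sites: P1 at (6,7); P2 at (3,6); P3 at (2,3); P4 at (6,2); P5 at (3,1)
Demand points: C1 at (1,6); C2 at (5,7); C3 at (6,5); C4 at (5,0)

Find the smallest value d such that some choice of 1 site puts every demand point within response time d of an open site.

4

Open {P3}.
  Farthest demand point is C2 at response time 4 (to P3); all others are ≤ 4.
With {P4} the worst case is 5.
With {P2} the worst case is 6.
No size-1 selection achieves below 4.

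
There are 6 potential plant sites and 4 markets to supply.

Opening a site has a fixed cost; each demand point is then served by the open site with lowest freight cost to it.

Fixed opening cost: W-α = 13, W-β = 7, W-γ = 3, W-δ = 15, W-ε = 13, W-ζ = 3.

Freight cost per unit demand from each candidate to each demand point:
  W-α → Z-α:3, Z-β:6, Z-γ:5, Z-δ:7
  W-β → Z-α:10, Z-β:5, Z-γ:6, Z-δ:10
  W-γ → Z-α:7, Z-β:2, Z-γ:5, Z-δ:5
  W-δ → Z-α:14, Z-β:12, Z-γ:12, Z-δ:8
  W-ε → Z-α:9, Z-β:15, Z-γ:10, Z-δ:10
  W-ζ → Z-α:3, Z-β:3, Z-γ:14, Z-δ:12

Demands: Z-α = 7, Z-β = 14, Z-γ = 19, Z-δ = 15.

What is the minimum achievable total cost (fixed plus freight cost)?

Open {W-γ, W-ζ}: assign each demand point to its cheapest open site.
  Z-α→W-ζ 7×3=21, Z-β→W-γ 14×2=28, Z-γ→W-γ 19×5=95, Z-δ→W-γ 15×5=75
  freight cost 219, fixed 6 → total 225.
Compare {W-β, W-γ, W-ζ}: freight cost 219 + fixed 13 = 232.
Compare {W-α, W-γ}: freight cost 219 + fixed 16 = 235.
Compare {W-α, W-γ, W-ζ}: freight cost 219 + fixed 19 = 238.
All other subsets cost ≥ 232. Minimum total cost: 225.

225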